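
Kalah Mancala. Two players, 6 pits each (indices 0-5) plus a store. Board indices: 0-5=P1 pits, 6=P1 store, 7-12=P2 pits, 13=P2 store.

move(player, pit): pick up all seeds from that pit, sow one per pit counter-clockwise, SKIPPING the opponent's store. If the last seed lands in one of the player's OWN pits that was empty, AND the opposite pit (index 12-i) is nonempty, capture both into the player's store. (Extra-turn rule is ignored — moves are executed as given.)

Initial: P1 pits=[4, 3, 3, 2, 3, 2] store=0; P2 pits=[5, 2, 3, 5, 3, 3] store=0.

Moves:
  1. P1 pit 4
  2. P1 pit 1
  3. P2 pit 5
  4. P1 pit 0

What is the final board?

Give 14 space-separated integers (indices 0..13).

Answer: 0 2 5 4 1 4 4 6 0 3 5 3 0 1

Derivation:
Move 1: P1 pit4 -> P1=[4,3,3,2,0,3](1) P2=[6,2,3,5,3,3](0)
Move 2: P1 pit1 -> P1=[4,0,4,3,0,3](4) P2=[6,0,3,5,3,3](0)
Move 3: P2 pit5 -> P1=[5,1,4,3,0,3](4) P2=[6,0,3,5,3,0](1)
Move 4: P1 pit0 -> P1=[0,2,5,4,1,4](4) P2=[6,0,3,5,3,0](1)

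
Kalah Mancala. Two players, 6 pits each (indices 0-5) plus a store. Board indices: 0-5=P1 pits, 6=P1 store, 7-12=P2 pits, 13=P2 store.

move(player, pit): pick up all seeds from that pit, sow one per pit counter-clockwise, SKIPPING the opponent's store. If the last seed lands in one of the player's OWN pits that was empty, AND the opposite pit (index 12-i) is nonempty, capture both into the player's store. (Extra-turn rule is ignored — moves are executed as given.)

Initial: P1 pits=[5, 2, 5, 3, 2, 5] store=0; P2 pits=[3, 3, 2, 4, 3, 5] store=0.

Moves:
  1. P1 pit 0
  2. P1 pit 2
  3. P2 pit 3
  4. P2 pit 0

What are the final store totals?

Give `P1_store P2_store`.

Answer: 1 1

Derivation:
Move 1: P1 pit0 -> P1=[0,3,6,4,3,6](0) P2=[3,3,2,4,3,5](0)
Move 2: P1 pit2 -> P1=[0,3,0,5,4,7](1) P2=[4,4,2,4,3,5](0)
Move 3: P2 pit3 -> P1=[1,3,0,5,4,7](1) P2=[4,4,2,0,4,6](1)
Move 4: P2 pit0 -> P1=[1,3,0,5,4,7](1) P2=[0,5,3,1,5,6](1)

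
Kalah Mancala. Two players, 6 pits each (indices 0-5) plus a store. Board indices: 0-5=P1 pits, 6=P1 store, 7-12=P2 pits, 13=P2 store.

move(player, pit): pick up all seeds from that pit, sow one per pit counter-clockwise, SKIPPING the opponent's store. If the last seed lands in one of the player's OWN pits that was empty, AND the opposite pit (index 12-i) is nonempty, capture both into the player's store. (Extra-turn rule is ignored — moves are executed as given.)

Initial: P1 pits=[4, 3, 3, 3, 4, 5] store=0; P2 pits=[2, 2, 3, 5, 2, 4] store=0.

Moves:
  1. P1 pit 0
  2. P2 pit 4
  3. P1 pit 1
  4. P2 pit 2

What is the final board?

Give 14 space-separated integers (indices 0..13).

Answer: 0 0 5 5 6 6 0 2 2 0 6 1 6 1

Derivation:
Move 1: P1 pit0 -> P1=[0,4,4,4,5,5](0) P2=[2,2,3,5,2,4](0)
Move 2: P2 pit4 -> P1=[0,4,4,4,5,5](0) P2=[2,2,3,5,0,5](1)
Move 3: P1 pit1 -> P1=[0,0,5,5,6,6](0) P2=[2,2,3,5,0,5](1)
Move 4: P2 pit2 -> P1=[0,0,5,5,6,6](0) P2=[2,2,0,6,1,6](1)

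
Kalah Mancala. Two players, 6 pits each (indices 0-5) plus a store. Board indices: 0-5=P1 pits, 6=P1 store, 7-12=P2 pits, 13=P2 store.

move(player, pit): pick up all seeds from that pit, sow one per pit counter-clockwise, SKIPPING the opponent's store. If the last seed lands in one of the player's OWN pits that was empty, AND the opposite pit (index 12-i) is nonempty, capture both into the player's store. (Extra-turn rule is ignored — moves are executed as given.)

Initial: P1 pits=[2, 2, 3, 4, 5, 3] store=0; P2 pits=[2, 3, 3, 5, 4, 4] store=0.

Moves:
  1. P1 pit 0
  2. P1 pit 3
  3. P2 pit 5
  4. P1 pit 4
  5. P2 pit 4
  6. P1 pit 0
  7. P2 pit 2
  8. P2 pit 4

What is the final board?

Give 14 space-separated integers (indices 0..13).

Move 1: P1 pit0 -> P1=[0,3,4,4,5,3](0) P2=[2,3,3,5,4,4](0)
Move 2: P1 pit3 -> P1=[0,3,4,0,6,4](1) P2=[3,3,3,5,4,4](0)
Move 3: P2 pit5 -> P1=[1,4,5,0,6,4](1) P2=[3,3,3,5,4,0](1)
Move 4: P1 pit4 -> P1=[1,4,5,0,0,5](2) P2=[4,4,4,6,4,0](1)
Move 5: P2 pit4 -> P1=[2,5,5,0,0,5](2) P2=[4,4,4,6,0,1](2)
Move 6: P1 pit0 -> P1=[0,6,6,0,0,5](2) P2=[4,4,4,6,0,1](2)
Move 7: P2 pit2 -> P1=[0,6,6,0,0,5](2) P2=[4,4,0,7,1,2](3)
Move 8: P2 pit4 -> P1=[0,6,6,0,0,5](2) P2=[4,4,0,7,0,3](3)

Answer: 0 6 6 0 0 5 2 4 4 0 7 0 3 3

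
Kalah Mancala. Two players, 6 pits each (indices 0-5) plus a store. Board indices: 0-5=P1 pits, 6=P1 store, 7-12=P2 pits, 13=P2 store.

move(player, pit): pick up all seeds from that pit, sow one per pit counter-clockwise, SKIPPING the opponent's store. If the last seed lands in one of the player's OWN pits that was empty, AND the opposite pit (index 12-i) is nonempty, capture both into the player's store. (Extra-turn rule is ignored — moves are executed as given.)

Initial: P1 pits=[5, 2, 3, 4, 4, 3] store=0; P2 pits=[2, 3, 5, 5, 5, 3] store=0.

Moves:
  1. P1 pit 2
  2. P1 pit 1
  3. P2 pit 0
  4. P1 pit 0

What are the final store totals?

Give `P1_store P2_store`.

Answer: 0 0

Derivation:
Move 1: P1 pit2 -> P1=[5,2,0,5,5,4](0) P2=[2,3,5,5,5,3](0)
Move 2: P1 pit1 -> P1=[5,0,1,6,5,4](0) P2=[2,3,5,5,5,3](0)
Move 3: P2 pit0 -> P1=[5,0,1,6,5,4](0) P2=[0,4,6,5,5,3](0)
Move 4: P1 pit0 -> P1=[0,1,2,7,6,5](0) P2=[0,4,6,5,5,3](0)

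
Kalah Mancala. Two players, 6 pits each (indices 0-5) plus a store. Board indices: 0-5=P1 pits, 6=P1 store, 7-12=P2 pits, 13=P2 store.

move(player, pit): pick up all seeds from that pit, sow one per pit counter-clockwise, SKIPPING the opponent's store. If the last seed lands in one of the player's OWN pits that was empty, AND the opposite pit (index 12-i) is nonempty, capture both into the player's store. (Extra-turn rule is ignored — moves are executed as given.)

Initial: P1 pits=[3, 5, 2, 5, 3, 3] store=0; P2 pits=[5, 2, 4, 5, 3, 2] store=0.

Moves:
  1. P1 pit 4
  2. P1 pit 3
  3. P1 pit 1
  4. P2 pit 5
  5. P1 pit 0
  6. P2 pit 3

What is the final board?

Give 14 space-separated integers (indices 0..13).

Move 1: P1 pit4 -> P1=[3,5,2,5,0,4](1) P2=[6,2,4,5,3,2](0)
Move 2: P1 pit3 -> P1=[3,5,2,0,1,5](2) P2=[7,3,4,5,3,2](0)
Move 3: P1 pit1 -> P1=[3,0,3,1,2,6](3) P2=[7,3,4,5,3,2](0)
Move 4: P2 pit5 -> P1=[4,0,3,1,2,6](3) P2=[7,3,4,5,3,0](1)
Move 5: P1 pit0 -> P1=[0,1,4,2,3,6](3) P2=[7,3,4,5,3,0](1)
Move 6: P2 pit3 -> P1=[1,2,4,2,3,6](3) P2=[7,3,4,0,4,1](2)

Answer: 1 2 4 2 3 6 3 7 3 4 0 4 1 2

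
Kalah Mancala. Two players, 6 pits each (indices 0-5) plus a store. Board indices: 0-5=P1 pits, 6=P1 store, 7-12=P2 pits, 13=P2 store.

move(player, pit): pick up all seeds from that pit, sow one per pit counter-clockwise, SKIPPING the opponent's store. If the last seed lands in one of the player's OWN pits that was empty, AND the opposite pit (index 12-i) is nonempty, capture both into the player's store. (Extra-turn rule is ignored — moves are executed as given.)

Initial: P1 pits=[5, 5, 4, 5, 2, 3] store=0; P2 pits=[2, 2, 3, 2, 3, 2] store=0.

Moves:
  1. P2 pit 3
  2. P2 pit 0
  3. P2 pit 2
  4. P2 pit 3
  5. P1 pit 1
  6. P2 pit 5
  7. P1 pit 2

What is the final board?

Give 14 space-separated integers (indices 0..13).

Move 1: P2 pit3 -> P1=[5,5,4,5,2,3](0) P2=[2,2,3,0,4,3](0)
Move 2: P2 pit0 -> P1=[5,5,4,5,2,3](0) P2=[0,3,4,0,4,3](0)
Move 3: P2 pit2 -> P1=[5,5,4,5,2,3](0) P2=[0,3,0,1,5,4](1)
Move 4: P2 pit3 -> P1=[5,5,4,5,2,3](0) P2=[0,3,0,0,6,4](1)
Move 5: P1 pit1 -> P1=[5,0,5,6,3,4](1) P2=[0,3,0,0,6,4](1)
Move 6: P2 pit5 -> P1=[6,1,6,6,3,4](1) P2=[0,3,0,0,6,0](2)
Move 7: P1 pit2 -> P1=[6,1,0,7,4,5](2) P2=[1,4,0,0,6,0](2)

Answer: 6 1 0 7 4 5 2 1 4 0 0 6 0 2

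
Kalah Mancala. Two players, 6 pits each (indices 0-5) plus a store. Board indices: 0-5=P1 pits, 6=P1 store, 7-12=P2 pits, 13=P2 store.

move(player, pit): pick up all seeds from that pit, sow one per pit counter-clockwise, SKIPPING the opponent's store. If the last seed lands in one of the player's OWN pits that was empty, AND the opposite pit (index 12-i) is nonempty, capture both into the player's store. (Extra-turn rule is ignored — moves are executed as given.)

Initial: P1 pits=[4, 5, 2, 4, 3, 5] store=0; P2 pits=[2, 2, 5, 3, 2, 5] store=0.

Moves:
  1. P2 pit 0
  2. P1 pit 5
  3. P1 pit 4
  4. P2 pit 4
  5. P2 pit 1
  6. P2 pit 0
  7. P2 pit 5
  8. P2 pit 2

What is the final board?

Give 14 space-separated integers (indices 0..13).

Move 1: P2 pit0 -> P1=[4,5,2,4,3,5](0) P2=[0,3,6,3,2,5](0)
Move 2: P1 pit5 -> P1=[4,5,2,4,3,0](1) P2=[1,4,7,4,2,5](0)
Move 3: P1 pit4 -> P1=[4,5,2,4,0,1](2) P2=[2,4,7,4,2,5](0)
Move 4: P2 pit4 -> P1=[4,5,2,4,0,1](2) P2=[2,4,7,4,0,6](1)
Move 5: P2 pit1 -> P1=[4,5,2,4,0,1](2) P2=[2,0,8,5,1,7](1)
Move 6: P2 pit0 -> P1=[4,5,2,4,0,1](2) P2=[0,1,9,5,1,7](1)
Move 7: P2 pit5 -> P1=[5,6,3,5,1,2](2) P2=[0,1,9,5,1,0](2)
Move 8: P2 pit2 -> P1=[6,7,4,6,2,2](2) P2=[0,1,0,6,2,1](3)

Answer: 6 7 4 6 2 2 2 0 1 0 6 2 1 3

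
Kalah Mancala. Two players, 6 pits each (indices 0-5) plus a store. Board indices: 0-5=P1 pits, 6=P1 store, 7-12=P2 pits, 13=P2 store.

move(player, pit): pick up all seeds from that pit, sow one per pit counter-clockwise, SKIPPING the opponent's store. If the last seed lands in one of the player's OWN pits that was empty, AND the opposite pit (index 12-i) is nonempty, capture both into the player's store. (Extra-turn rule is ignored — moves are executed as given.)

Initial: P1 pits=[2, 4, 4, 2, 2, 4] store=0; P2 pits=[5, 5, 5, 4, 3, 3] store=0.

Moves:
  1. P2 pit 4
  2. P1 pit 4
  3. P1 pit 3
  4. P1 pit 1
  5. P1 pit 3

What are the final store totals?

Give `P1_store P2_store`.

Move 1: P2 pit4 -> P1=[3,4,4,2,2,4](0) P2=[5,5,5,4,0,4](1)
Move 2: P1 pit4 -> P1=[3,4,4,2,0,5](1) P2=[5,5,5,4,0,4](1)
Move 3: P1 pit3 -> P1=[3,4,4,0,1,6](1) P2=[5,5,5,4,0,4](1)
Move 4: P1 pit1 -> P1=[3,0,5,1,2,7](1) P2=[5,5,5,4,0,4](1)
Move 5: P1 pit3 -> P1=[3,0,5,0,3,7](1) P2=[5,5,5,4,0,4](1)

Answer: 1 1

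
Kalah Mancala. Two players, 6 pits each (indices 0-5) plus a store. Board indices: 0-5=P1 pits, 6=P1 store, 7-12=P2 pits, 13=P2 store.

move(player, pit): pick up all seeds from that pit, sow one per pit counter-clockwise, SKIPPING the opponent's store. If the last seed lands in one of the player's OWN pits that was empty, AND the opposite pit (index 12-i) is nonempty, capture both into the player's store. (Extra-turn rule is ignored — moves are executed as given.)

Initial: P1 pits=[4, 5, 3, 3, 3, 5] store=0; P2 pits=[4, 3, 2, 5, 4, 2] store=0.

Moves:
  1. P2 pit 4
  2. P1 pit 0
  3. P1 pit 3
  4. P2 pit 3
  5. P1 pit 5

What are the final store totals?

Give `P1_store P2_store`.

Move 1: P2 pit4 -> P1=[5,6,3,3,3,5](0) P2=[4,3,2,5,0,3](1)
Move 2: P1 pit0 -> P1=[0,7,4,4,4,6](0) P2=[4,3,2,5,0,3](1)
Move 3: P1 pit3 -> P1=[0,7,4,0,5,7](1) P2=[5,3,2,5,0,3](1)
Move 4: P2 pit3 -> P1=[1,8,4,0,5,7](1) P2=[5,3,2,0,1,4](2)
Move 5: P1 pit5 -> P1=[1,8,4,0,5,0](2) P2=[6,4,3,1,2,5](2)

Answer: 2 2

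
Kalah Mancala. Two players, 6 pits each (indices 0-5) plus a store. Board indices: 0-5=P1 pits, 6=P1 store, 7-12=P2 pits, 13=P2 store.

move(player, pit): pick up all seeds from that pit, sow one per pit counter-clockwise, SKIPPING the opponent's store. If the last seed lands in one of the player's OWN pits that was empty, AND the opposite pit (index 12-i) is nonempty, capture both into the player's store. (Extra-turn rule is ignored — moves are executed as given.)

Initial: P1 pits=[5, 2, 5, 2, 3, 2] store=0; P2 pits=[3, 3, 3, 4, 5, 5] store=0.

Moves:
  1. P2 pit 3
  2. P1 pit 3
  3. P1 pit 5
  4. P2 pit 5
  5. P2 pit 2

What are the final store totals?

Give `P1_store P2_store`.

Move 1: P2 pit3 -> P1=[6,2,5,2,3,2](0) P2=[3,3,3,0,6,6](1)
Move 2: P1 pit3 -> P1=[6,2,5,0,4,3](0) P2=[3,3,3,0,6,6](1)
Move 3: P1 pit5 -> P1=[6,2,5,0,4,0](1) P2=[4,4,3,0,6,6](1)
Move 4: P2 pit5 -> P1=[7,3,6,1,5,0](1) P2=[4,4,3,0,6,0](2)
Move 5: P2 pit2 -> P1=[0,3,6,1,5,0](1) P2=[4,4,0,1,7,0](10)

Answer: 1 10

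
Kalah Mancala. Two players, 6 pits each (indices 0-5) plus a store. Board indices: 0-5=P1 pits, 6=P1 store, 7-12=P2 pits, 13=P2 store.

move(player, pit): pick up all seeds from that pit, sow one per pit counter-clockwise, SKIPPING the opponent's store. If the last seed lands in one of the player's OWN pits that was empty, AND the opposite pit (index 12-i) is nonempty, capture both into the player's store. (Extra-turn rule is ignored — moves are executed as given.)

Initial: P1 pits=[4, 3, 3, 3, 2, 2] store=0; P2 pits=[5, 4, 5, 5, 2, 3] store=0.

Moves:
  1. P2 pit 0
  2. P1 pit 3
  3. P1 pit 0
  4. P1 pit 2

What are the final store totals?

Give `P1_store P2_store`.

Move 1: P2 pit0 -> P1=[4,3,3,3,2,2](0) P2=[0,5,6,6,3,4](0)
Move 2: P1 pit3 -> P1=[4,3,3,0,3,3](1) P2=[0,5,6,6,3,4](0)
Move 3: P1 pit0 -> P1=[0,4,4,1,4,3](1) P2=[0,5,6,6,3,4](0)
Move 4: P1 pit2 -> P1=[0,4,0,2,5,4](2) P2=[0,5,6,6,3,4](0)

Answer: 2 0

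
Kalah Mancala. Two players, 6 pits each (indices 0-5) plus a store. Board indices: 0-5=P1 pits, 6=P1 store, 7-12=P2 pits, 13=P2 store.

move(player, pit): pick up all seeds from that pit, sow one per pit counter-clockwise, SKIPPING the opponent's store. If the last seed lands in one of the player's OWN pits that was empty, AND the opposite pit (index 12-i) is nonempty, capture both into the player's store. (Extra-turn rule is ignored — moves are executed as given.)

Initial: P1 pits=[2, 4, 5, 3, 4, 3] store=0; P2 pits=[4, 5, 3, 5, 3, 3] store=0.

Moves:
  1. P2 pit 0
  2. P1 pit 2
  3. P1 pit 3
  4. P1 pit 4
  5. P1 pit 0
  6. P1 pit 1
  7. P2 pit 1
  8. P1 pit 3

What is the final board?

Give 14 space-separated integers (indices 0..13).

Move 1: P2 pit0 -> P1=[2,4,5,3,4,3](0) P2=[0,6,4,6,4,3](0)
Move 2: P1 pit2 -> P1=[2,4,0,4,5,4](1) P2=[1,6,4,6,4,3](0)
Move 3: P1 pit3 -> P1=[2,4,0,0,6,5](2) P2=[2,6,4,6,4,3](0)
Move 4: P1 pit4 -> P1=[2,4,0,0,0,6](3) P2=[3,7,5,7,4,3](0)
Move 5: P1 pit0 -> P1=[0,5,0,0,0,6](11) P2=[3,7,5,0,4,3](0)
Move 6: P1 pit1 -> P1=[0,0,1,1,1,7](12) P2=[3,7,5,0,4,3](0)
Move 7: P2 pit1 -> P1=[1,1,1,1,1,7](12) P2=[3,0,6,1,5,4](1)
Move 8: P1 pit3 -> P1=[1,1,1,0,2,7](12) P2=[3,0,6,1,5,4](1)

Answer: 1 1 1 0 2 7 12 3 0 6 1 5 4 1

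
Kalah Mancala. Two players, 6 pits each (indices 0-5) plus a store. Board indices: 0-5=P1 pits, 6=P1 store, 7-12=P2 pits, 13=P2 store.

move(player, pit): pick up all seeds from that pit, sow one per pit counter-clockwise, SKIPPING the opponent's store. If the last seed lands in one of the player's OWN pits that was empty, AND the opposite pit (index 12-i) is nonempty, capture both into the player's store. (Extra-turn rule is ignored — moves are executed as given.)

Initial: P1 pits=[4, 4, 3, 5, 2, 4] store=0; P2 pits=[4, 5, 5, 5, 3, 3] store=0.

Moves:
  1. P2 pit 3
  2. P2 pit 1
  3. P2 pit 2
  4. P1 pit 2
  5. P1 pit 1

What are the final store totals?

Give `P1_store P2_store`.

Answer: 1 3

Derivation:
Move 1: P2 pit3 -> P1=[5,5,3,5,2,4](0) P2=[4,5,5,0,4,4](1)
Move 2: P2 pit1 -> P1=[5,5,3,5,2,4](0) P2=[4,0,6,1,5,5](2)
Move 3: P2 pit2 -> P1=[6,6,3,5,2,4](0) P2=[4,0,0,2,6,6](3)
Move 4: P1 pit2 -> P1=[6,6,0,6,3,5](0) P2=[4,0,0,2,6,6](3)
Move 5: P1 pit1 -> P1=[6,0,1,7,4,6](1) P2=[5,0,0,2,6,6](3)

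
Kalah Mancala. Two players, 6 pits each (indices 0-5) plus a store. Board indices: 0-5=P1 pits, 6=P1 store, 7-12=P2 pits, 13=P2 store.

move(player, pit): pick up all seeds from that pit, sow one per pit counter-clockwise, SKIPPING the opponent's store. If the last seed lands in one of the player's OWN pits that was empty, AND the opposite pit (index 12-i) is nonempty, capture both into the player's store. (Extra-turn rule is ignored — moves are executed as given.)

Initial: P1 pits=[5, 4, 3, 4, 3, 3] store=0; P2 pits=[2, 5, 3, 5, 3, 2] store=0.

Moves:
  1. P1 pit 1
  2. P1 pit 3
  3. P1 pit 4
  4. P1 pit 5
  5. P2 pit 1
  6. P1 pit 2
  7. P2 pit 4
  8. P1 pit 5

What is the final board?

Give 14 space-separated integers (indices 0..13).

Answer: 7 2 1 1 1 0 5 6 0 6 7 0 4 2

Derivation:
Move 1: P1 pit1 -> P1=[5,0,4,5,4,4](0) P2=[2,5,3,5,3,2](0)
Move 2: P1 pit3 -> P1=[5,0,4,0,5,5](1) P2=[3,6,3,5,3,2](0)
Move 3: P1 pit4 -> P1=[5,0,4,0,0,6](2) P2=[4,7,4,5,3,2](0)
Move 4: P1 pit5 -> P1=[5,0,4,0,0,0](3) P2=[5,8,5,6,4,2](0)
Move 5: P2 pit1 -> P1=[6,1,5,0,0,0](3) P2=[5,0,6,7,5,3](1)
Move 6: P1 pit2 -> P1=[6,1,0,1,1,1](4) P2=[6,0,6,7,5,3](1)
Move 7: P2 pit4 -> P1=[7,2,1,1,1,1](4) P2=[6,0,6,7,0,4](2)
Move 8: P1 pit5 -> P1=[7,2,1,1,1,0](5) P2=[6,0,6,7,0,4](2)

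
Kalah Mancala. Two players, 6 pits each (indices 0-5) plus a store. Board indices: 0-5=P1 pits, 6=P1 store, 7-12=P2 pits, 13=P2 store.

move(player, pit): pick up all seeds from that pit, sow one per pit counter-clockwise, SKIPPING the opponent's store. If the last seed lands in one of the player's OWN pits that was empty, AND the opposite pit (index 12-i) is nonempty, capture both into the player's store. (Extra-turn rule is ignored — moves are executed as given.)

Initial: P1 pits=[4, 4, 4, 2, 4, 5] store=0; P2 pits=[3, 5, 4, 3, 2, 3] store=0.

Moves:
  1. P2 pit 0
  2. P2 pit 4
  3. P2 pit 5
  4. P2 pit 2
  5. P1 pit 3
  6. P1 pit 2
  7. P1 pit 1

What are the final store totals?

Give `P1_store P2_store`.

Move 1: P2 pit0 -> P1=[4,4,4,2,4,5](0) P2=[0,6,5,4,2,3](0)
Move 2: P2 pit4 -> P1=[4,4,4,2,4,5](0) P2=[0,6,5,4,0,4](1)
Move 3: P2 pit5 -> P1=[5,5,5,2,4,5](0) P2=[0,6,5,4,0,0](2)
Move 4: P2 pit2 -> P1=[6,5,5,2,4,5](0) P2=[0,6,0,5,1,1](3)
Move 5: P1 pit3 -> P1=[6,5,5,0,5,6](0) P2=[0,6,0,5,1,1](3)
Move 6: P1 pit2 -> P1=[6,5,0,1,6,7](1) P2=[1,6,0,5,1,1](3)
Move 7: P1 pit1 -> P1=[6,0,1,2,7,8](2) P2=[1,6,0,5,1,1](3)

Answer: 2 3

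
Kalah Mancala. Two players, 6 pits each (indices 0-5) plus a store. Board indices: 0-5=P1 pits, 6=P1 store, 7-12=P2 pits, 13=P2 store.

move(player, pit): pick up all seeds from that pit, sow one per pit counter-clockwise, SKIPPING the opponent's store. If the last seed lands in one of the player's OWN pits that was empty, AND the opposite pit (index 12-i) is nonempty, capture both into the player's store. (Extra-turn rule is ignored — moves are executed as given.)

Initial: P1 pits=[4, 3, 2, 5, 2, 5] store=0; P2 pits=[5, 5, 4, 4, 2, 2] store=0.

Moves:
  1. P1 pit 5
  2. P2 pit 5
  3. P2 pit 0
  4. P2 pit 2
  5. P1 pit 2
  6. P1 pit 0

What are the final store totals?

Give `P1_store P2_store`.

Move 1: P1 pit5 -> P1=[4,3,2,5,2,0](1) P2=[6,6,5,5,2,2](0)
Move 2: P2 pit5 -> P1=[5,3,2,5,2,0](1) P2=[6,6,5,5,2,0](1)
Move 3: P2 pit0 -> P1=[5,3,2,5,2,0](1) P2=[0,7,6,6,3,1](2)
Move 4: P2 pit2 -> P1=[6,4,2,5,2,0](1) P2=[0,7,0,7,4,2](3)
Move 5: P1 pit2 -> P1=[6,4,0,6,3,0](1) P2=[0,7,0,7,4,2](3)
Move 6: P1 pit0 -> P1=[0,5,1,7,4,1](2) P2=[0,7,0,7,4,2](3)

Answer: 2 3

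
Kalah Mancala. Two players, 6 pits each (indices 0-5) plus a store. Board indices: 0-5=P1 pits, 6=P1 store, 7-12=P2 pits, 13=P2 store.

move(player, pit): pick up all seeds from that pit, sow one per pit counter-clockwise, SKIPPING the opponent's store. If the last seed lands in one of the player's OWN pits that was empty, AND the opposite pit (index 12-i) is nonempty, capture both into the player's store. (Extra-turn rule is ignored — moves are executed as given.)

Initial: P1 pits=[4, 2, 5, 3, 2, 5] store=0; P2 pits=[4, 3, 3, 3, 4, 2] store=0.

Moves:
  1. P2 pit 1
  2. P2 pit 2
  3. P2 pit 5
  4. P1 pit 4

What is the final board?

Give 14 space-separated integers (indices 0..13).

Move 1: P2 pit1 -> P1=[4,2,5,3,2,5](0) P2=[4,0,4,4,5,2](0)
Move 2: P2 pit2 -> P1=[4,2,5,3,2,5](0) P2=[4,0,0,5,6,3](1)
Move 3: P2 pit5 -> P1=[5,3,5,3,2,5](0) P2=[4,0,0,5,6,0](2)
Move 4: P1 pit4 -> P1=[5,3,5,3,0,6](1) P2=[4,0,0,5,6,0](2)

Answer: 5 3 5 3 0 6 1 4 0 0 5 6 0 2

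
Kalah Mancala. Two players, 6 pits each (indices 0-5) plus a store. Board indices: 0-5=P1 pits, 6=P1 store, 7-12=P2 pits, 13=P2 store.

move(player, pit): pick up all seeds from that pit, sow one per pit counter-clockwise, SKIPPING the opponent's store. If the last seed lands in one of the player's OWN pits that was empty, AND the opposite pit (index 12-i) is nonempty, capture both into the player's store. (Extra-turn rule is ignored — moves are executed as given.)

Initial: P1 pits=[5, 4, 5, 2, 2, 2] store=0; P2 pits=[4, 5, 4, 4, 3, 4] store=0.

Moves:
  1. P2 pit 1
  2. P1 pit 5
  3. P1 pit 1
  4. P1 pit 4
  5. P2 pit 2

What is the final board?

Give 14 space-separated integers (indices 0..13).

Answer: 6 0 6 3 0 1 8 1 0 0 6 5 6 2

Derivation:
Move 1: P2 pit1 -> P1=[5,4,5,2,2,2](0) P2=[4,0,5,5,4,5](1)
Move 2: P1 pit5 -> P1=[5,4,5,2,2,0](1) P2=[5,0,5,5,4,5](1)
Move 3: P1 pit1 -> P1=[5,0,6,3,3,0](7) P2=[0,0,5,5,4,5](1)
Move 4: P1 pit4 -> P1=[5,0,6,3,0,1](8) P2=[1,0,5,5,4,5](1)
Move 5: P2 pit2 -> P1=[6,0,6,3,0,1](8) P2=[1,0,0,6,5,6](2)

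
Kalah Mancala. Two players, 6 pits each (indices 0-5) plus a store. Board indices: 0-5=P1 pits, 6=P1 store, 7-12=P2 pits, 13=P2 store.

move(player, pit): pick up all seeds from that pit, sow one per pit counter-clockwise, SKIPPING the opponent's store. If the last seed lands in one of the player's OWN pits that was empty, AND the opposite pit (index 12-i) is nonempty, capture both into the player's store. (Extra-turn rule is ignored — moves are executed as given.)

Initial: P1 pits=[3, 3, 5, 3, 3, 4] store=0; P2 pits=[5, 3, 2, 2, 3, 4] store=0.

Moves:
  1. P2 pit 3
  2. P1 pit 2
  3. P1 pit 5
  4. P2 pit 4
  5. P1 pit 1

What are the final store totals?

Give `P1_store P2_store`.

Move 1: P2 pit3 -> P1=[3,3,5,3,3,4](0) P2=[5,3,2,0,4,5](0)
Move 2: P1 pit2 -> P1=[3,3,0,4,4,5](1) P2=[6,3,2,0,4,5](0)
Move 3: P1 pit5 -> P1=[3,3,0,4,4,0](2) P2=[7,4,3,1,4,5](0)
Move 4: P2 pit4 -> P1=[4,4,0,4,4,0](2) P2=[7,4,3,1,0,6](1)
Move 5: P1 pit1 -> P1=[4,0,1,5,5,0](10) P2=[0,4,3,1,0,6](1)

Answer: 10 1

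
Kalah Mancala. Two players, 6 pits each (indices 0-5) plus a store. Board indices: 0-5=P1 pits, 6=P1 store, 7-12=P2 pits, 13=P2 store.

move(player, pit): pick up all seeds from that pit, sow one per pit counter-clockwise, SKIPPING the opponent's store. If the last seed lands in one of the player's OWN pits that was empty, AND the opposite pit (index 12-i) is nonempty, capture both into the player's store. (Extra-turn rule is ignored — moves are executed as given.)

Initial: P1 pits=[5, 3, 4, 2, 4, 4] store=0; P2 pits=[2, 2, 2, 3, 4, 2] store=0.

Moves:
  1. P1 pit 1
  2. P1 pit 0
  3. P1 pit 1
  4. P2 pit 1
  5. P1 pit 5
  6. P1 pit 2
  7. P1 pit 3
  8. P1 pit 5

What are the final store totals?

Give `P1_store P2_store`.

Answer: 4 0

Derivation:
Move 1: P1 pit1 -> P1=[5,0,5,3,5,4](0) P2=[2,2,2,3,4,2](0)
Move 2: P1 pit0 -> P1=[0,1,6,4,6,5](0) P2=[2,2,2,3,4,2](0)
Move 3: P1 pit1 -> P1=[0,0,7,4,6,5](0) P2=[2,2,2,3,4,2](0)
Move 4: P2 pit1 -> P1=[0,0,7,4,6,5](0) P2=[2,0,3,4,4,2](0)
Move 5: P1 pit5 -> P1=[0,0,7,4,6,0](1) P2=[3,1,4,5,4,2](0)
Move 6: P1 pit2 -> P1=[0,0,0,5,7,1](2) P2=[4,2,5,5,4,2](0)
Move 7: P1 pit3 -> P1=[0,0,0,0,8,2](3) P2=[5,3,5,5,4,2](0)
Move 8: P1 pit5 -> P1=[0,0,0,0,8,0](4) P2=[6,3,5,5,4,2](0)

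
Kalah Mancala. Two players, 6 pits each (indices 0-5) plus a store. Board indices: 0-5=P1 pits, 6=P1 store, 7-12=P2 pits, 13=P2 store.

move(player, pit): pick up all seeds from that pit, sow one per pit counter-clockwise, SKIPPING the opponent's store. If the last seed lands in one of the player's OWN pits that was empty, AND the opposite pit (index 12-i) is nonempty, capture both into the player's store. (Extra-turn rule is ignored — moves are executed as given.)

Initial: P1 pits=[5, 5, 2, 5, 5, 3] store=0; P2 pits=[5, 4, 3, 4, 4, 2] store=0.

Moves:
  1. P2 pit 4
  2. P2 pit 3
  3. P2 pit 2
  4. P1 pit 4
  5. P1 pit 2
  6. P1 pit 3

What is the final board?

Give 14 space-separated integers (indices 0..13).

Move 1: P2 pit4 -> P1=[6,6,2,5,5,3](0) P2=[5,4,3,4,0,3](1)
Move 2: P2 pit3 -> P1=[7,6,2,5,5,3](0) P2=[5,4,3,0,1,4](2)
Move 3: P2 pit2 -> P1=[7,6,2,5,5,3](0) P2=[5,4,0,1,2,5](2)
Move 4: P1 pit4 -> P1=[7,6,2,5,0,4](1) P2=[6,5,1,1,2,5](2)
Move 5: P1 pit2 -> P1=[7,6,0,6,0,4](7) P2=[6,0,1,1,2,5](2)
Move 6: P1 pit3 -> P1=[7,6,0,0,1,5](8) P2=[7,1,2,1,2,5](2)

Answer: 7 6 0 0 1 5 8 7 1 2 1 2 5 2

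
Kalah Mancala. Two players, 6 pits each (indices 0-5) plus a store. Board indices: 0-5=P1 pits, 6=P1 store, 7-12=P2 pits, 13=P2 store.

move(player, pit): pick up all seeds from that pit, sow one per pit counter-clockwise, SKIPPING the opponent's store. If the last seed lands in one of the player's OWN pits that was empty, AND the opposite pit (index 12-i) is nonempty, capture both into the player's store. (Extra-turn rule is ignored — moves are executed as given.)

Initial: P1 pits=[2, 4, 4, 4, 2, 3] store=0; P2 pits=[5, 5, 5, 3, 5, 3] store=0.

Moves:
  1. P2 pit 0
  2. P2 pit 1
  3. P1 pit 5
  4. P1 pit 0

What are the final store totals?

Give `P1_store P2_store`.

Move 1: P2 pit0 -> P1=[2,4,4,4,2,3](0) P2=[0,6,6,4,6,4](0)
Move 2: P2 pit1 -> P1=[3,4,4,4,2,3](0) P2=[0,0,7,5,7,5](1)
Move 3: P1 pit5 -> P1=[3,4,4,4,2,0](1) P2=[1,1,7,5,7,5](1)
Move 4: P1 pit0 -> P1=[0,5,5,5,2,0](1) P2=[1,1,7,5,7,5](1)

Answer: 1 1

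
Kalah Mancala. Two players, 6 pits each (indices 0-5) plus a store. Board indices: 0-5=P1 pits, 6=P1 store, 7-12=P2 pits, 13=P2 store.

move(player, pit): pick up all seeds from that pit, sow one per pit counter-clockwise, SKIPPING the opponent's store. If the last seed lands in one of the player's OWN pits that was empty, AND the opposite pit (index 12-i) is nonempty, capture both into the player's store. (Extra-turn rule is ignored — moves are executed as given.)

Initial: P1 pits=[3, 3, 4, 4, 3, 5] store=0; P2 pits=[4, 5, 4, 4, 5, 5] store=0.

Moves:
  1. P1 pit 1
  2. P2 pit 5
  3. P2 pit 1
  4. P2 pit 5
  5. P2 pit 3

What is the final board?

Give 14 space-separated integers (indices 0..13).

Move 1: P1 pit1 -> P1=[3,0,5,5,4,5](0) P2=[4,5,4,4,5,5](0)
Move 2: P2 pit5 -> P1=[4,1,6,6,4,5](0) P2=[4,5,4,4,5,0](1)
Move 3: P2 pit1 -> P1=[4,1,6,6,4,5](0) P2=[4,0,5,5,6,1](2)
Move 4: P2 pit5 -> P1=[4,1,6,6,4,5](0) P2=[4,0,5,5,6,0](3)
Move 5: P2 pit3 -> P1=[5,2,6,6,4,5](0) P2=[4,0,5,0,7,1](4)

Answer: 5 2 6 6 4 5 0 4 0 5 0 7 1 4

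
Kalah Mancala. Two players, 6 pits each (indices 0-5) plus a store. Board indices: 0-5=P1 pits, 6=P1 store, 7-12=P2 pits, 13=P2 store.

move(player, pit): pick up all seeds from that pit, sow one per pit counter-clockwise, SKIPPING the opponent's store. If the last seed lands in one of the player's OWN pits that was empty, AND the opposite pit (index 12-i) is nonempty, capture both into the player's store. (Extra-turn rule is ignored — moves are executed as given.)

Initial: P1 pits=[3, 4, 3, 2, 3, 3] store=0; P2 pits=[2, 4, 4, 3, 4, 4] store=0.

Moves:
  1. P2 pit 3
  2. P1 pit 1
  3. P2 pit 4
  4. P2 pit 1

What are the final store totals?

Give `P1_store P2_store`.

Answer: 0 2

Derivation:
Move 1: P2 pit3 -> P1=[3,4,3,2,3,3](0) P2=[2,4,4,0,5,5](1)
Move 2: P1 pit1 -> P1=[3,0,4,3,4,4](0) P2=[2,4,4,0,5,5](1)
Move 3: P2 pit4 -> P1=[4,1,5,3,4,4](0) P2=[2,4,4,0,0,6](2)
Move 4: P2 pit1 -> P1=[4,1,5,3,4,4](0) P2=[2,0,5,1,1,7](2)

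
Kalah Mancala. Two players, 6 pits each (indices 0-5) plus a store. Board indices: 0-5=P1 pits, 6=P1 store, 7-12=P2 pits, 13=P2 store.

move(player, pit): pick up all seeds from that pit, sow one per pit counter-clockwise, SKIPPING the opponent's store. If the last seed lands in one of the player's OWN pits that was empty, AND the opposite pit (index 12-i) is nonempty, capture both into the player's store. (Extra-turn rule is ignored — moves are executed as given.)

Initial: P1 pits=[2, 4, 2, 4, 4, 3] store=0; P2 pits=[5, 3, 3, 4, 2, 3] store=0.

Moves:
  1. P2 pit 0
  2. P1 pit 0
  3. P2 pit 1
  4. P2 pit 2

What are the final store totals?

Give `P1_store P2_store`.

Answer: 0 1

Derivation:
Move 1: P2 pit0 -> P1=[2,4,2,4,4,3](0) P2=[0,4,4,5,3,4](0)
Move 2: P1 pit0 -> P1=[0,5,3,4,4,3](0) P2=[0,4,4,5,3,4](0)
Move 3: P2 pit1 -> P1=[0,5,3,4,4,3](0) P2=[0,0,5,6,4,5](0)
Move 4: P2 pit2 -> P1=[1,5,3,4,4,3](0) P2=[0,0,0,7,5,6](1)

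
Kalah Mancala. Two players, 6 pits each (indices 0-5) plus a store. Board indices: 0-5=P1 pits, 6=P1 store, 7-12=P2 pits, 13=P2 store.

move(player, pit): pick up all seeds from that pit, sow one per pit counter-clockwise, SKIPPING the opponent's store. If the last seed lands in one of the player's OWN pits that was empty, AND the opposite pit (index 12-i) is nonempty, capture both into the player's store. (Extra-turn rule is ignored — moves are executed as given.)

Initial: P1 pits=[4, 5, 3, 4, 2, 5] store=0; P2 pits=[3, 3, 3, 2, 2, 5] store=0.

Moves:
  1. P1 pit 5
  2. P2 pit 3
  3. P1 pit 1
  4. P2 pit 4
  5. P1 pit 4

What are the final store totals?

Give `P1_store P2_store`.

Move 1: P1 pit5 -> P1=[4,5,3,4,2,0](1) P2=[4,4,4,3,2,5](0)
Move 2: P2 pit3 -> P1=[4,5,3,4,2,0](1) P2=[4,4,4,0,3,6](1)
Move 3: P1 pit1 -> P1=[4,0,4,5,3,1](2) P2=[4,4,4,0,3,6](1)
Move 4: P2 pit4 -> P1=[5,0,4,5,3,1](2) P2=[4,4,4,0,0,7](2)
Move 5: P1 pit4 -> P1=[5,0,4,5,0,2](3) P2=[5,4,4,0,0,7](2)

Answer: 3 2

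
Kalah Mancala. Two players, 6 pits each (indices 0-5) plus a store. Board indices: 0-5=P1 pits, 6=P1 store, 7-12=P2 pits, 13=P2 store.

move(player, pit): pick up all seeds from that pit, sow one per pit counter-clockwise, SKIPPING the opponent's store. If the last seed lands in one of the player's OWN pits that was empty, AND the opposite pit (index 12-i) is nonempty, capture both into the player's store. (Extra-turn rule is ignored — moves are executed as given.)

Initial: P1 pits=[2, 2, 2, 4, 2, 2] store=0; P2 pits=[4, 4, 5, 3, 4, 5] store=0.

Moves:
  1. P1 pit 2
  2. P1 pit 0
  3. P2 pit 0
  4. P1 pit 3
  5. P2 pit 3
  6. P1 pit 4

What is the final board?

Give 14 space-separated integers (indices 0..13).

Move 1: P1 pit2 -> P1=[2,2,0,5,3,2](0) P2=[4,4,5,3,4,5](0)
Move 2: P1 pit0 -> P1=[0,3,0,5,3,2](4) P2=[4,4,5,0,4,5](0)
Move 3: P2 pit0 -> P1=[0,3,0,5,3,2](4) P2=[0,5,6,1,5,5](0)
Move 4: P1 pit3 -> P1=[0,3,0,0,4,3](5) P2=[1,6,6,1,5,5](0)
Move 5: P2 pit3 -> P1=[0,3,0,0,4,3](5) P2=[1,6,6,0,6,5](0)
Move 6: P1 pit4 -> P1=[0,3,0,0,0,4](6) P2=[2,7,6,0,6,5](0)

Answer: 0 3 0 0 0 4 6 2 7 6 0 6 5 0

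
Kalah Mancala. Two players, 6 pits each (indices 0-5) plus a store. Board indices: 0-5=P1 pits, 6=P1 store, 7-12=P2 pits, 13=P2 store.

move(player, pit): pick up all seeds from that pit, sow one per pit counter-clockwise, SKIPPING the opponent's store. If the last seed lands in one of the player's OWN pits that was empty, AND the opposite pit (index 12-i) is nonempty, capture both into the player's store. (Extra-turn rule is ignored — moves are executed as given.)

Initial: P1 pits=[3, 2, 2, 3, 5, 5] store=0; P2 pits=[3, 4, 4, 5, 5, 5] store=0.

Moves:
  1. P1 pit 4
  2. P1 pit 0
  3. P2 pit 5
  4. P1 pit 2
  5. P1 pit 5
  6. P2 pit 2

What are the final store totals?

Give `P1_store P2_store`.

Answer: 3 2

Derivation:
Move 1: P1 pit4 -> P1=[3,2,2,3,0,6](1) P2=[4,5,5,5,5,5](0)
Move 2: P1 pit0 -> P1=[0,3,3,4,0,6](1) P2=[4,5,5,5,5,5](0)
Move 3: P2 pit5 -> P1=[1,4,4,5,0,6](1) P2=[4,5,5,5,5,0](1)
Move 4: P1 pit2 -> P1=[1,4,0,6,1,7](2) P2=[4,5,5,5,5,0](1)
Move 5: P1 pit5 -> P1=[1,4,0,6,1,0](3) P2=[5,6,6,6,6,1](1)
Move 6: P2 pit2 -> P1=[2,5,0,6,1,0](3) P2=[5,6,0,7,7,2](2)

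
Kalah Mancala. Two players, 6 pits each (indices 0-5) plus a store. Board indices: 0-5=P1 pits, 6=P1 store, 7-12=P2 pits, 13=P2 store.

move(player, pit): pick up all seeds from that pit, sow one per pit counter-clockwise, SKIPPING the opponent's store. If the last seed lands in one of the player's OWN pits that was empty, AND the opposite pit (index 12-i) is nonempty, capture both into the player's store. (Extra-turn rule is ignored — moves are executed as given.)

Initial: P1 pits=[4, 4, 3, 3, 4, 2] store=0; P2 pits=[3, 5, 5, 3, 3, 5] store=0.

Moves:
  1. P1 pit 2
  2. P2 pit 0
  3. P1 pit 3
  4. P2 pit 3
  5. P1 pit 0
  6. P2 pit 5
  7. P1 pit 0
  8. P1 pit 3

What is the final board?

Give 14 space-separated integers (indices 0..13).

Move 1: P1 pit2 -> P1=[4,4,0,4,5,3](0) P2=[3,5,5,3,3,5](0)
Move 2: P2 pit0 -> P1=[4,4,0,4,5,3](0) P2=[0,6,6,4,3,5](0)
Move 3: P1 pit3 -> P1=[4,4,0,0,6,4](1) P2=[1,6,6,4,3,5](0)
Move 4: P2 pit3 -> P1=[5,4,0,0,6,4](1) P2=[1,6,6,0,4,6](1)
Move 5: P1 pit0 -> P1=[0,5,1,1,7,5](1) P2=[1,6,6,0,4,6](1)
Move 6: P2 pit5 -> P1=[1,6,2,2,8,5](1) P2=[1,6,6,0,4,0](2)
Move 7: P1 pit0 -> P1=[0,7,2,2,8,5](1) P2=[1,6,6,0,4,0](2)
Move 8: P1 pit3 -> P1=[0,7,2,0,9,6](1) P2=[1,6,6,0,4,0](2)

Answer: 0 7 2 0 9 6 1 1 6 6 0 4 0 2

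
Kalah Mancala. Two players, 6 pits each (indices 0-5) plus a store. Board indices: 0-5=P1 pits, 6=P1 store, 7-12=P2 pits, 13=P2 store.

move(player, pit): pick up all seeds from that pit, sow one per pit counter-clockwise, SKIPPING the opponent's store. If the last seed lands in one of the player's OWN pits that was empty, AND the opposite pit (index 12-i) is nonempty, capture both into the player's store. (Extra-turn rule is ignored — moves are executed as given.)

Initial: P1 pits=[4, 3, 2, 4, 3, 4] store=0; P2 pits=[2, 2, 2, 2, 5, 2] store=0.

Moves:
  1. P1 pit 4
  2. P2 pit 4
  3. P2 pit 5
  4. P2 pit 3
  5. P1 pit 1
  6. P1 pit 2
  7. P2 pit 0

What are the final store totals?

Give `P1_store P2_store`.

Answer: 3 9

Derivation:
Move 1: P1 pit4 -> P1=[4,3,2,4,0,5](1) P2=[3,2,2,2,5,2](0)
Move 2: P2 pit4 -> P1=[5,4,3,4,0,5](1) P2=[3,2,2,2,0,3](1)
Move 3: P2 pit5 -> P1=[6,5,3,4,0,5](1) P2=[3,2,2,2,0,0](2)
Move 4: P2 pit3 -> P1=[0,5,3,4,0,5](1) P2=[3,2,2,0,1,0](9)
Move 5: P1 pit1 -> P1=[0,0,4,5,1,6](2) P2=[3,2,2,0,1,0](9)
Move 6: P1 pit2 -> P1=[0,0,0,6,2,7](3) P2=[3,2,2,0,1,0](9)
Move 7: P2 pit0 -> P1=[0,0,0,6,2,7](3) P2=[0,3,3,1,1,0](9)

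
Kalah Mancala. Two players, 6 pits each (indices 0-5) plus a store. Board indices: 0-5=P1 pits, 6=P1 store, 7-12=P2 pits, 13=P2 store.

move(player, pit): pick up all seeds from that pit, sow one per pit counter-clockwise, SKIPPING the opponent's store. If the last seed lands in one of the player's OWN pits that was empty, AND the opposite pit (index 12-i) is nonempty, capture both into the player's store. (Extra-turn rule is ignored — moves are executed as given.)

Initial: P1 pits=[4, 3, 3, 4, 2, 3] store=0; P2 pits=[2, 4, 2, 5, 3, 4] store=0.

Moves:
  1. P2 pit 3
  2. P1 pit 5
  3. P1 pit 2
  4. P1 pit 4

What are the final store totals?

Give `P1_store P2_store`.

Move 1: P2 pit3 -> P1=[5,4,3,4,2,3](0) P2=[2,4,2,0,4,5](1)
Move 2: P1 pit5 -> P1=[5,4,3,4,2,0](1) P2=[3,5,2,0,4,5](1)
Move 3: P1 pit2 -> P1=[5,4,0,5,3,0](5) P2=[0,5,2,0,4,5](1)
Move 4: P1 pit4 -> P1=[5,4,0,5,0,1](6) P2=[1,5,2,0,4,5](1)

Answer: 6 1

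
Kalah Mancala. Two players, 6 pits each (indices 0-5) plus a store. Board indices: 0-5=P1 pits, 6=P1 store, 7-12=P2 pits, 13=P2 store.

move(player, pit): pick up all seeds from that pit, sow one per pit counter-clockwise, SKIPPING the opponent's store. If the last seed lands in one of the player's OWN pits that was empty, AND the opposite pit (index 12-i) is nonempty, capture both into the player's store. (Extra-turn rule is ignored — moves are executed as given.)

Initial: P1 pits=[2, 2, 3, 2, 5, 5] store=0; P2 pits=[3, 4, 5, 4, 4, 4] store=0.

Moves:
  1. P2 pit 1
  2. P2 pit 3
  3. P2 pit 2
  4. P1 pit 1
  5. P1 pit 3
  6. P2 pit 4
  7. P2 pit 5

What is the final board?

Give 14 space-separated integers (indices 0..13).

Answer: 6 2 6 2 9 8 1 4 0 0 1 0 0 4

Derivation:
Move 1: P2 pit1 -> P1=[2,2,3,2,5,5](0) P2=[3,0,6,5,5,5](0)
Move 2: P2 pit3 -> P1=[3,3,3,2,5,5](0) P2=[3,0,6,0,6,6](1)
Move 3: P2 pit2 -> P1=[4,4,3,2,5,5](0) P2=[3,0,0,1,7,7](2)
Move 4: P1 pit1 -> P1=[4,0,4,3,6,6](0) P2=[3,0,0,1,7,7](2)
Move 5: P1 pit3 -> P1=[4,0,4,0,7,7](1) P2=[3,0,0,1,7,7](2)
Move 6: P2 pit4 -> P1=[5,1,5,1,8,7](1) P2=[3,0,0,1,0,8](3)
Move 7: P2 pit5 -> P1=[6,2,6,2,9,8](1) P2=[4,0,0,1,0,0](4)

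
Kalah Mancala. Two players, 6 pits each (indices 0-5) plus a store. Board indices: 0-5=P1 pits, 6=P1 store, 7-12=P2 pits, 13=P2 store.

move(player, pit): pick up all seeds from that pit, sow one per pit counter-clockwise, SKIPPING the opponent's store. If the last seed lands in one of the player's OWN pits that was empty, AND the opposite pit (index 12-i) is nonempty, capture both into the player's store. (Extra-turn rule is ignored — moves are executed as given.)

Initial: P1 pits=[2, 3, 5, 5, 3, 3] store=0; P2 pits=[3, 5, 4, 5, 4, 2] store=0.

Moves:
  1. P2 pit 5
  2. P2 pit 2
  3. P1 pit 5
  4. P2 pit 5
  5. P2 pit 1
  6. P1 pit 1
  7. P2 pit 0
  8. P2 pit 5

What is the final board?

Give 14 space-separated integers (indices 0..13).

Move 1: P2 pit5 -> P1=[3,3,5,5,3,3](0) P2=[3,5,4,5,4,0](1)
Move 2: P2 pit2 -> P1=[3,3,5,5,3,3](0) P2=[3,5,0,6,5,1](2)
Move 3: P1 pit5 -> P1=[3,3,5,5,3,0](1) P2=[4,6,0,6,5,1](2)
Move 4: P2 pit5 -> P1=[3,3,5,5,3,0](1) P2=[4,6,0,6,5,0](3)
Move 5: P2 pit1 -> P1=[4,3,5,5,3,0](1) P2=[4,0,1,7,6,1](4)
Move 6: P1 pit1 -> P1=[4,0,6,6,4,0](1) P2=[4,0,1,7,6,1](4)
Move 7: P2 pit0 -> P1=[4,0,6,6,4,0](1) P2=[0,1,2,8,7,1](4)
Move 8: P2 pit5 -> P1=[4,0,6,6,4,0](1) P2=[0,1,2,8,7,0](5)

Answer: 4 0 6 6 4 0 1 0 1 2 8 7 0 5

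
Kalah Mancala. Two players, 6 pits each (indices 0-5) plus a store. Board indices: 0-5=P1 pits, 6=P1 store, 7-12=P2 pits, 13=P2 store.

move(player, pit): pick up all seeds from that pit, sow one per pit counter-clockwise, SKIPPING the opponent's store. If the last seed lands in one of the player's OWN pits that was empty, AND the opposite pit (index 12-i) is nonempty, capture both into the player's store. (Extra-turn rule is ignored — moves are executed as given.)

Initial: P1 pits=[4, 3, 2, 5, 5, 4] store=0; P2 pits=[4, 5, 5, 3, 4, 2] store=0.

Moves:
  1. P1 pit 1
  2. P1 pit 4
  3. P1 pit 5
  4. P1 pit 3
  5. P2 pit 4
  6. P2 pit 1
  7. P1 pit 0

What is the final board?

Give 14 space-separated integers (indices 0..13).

Answer: 0 3 5 1 2 2 4 7 0 9 6 1 4 2

Derivation:
Move 1: P1 pit1 -> P1=[4,0,3,6,6,4](0) P2=[4,5,5,3,4,2](0)
Move 2: P1 pit4 -> P1=[4,0,3,6,0,5](1) P2=[5,6,6,4,4,2](0)
Move 3: P1 pit5 -> P1=[4,0,3,6,0,0](2) P2=[6,7,7,5,4,2](0)
Move 4: P1 pit3 -> P1=[4,0,3,0,1,1](3) P2=[7,8,8,5,4,2](0)
Move 5: P2 pit4 -> P1=[5,1,3,0,1,1](3) P2=[7,8,8,5,0,3](1)
Move 6: P2 pit1 -> P1=[6,2,4,0,1,1](3) P2=[7,0,9,6,1,4](2)
Move 7: P1 pit0 -> P1=[0,3,5,1,2,2](4) P2=[7,0,9,6,1,4](2)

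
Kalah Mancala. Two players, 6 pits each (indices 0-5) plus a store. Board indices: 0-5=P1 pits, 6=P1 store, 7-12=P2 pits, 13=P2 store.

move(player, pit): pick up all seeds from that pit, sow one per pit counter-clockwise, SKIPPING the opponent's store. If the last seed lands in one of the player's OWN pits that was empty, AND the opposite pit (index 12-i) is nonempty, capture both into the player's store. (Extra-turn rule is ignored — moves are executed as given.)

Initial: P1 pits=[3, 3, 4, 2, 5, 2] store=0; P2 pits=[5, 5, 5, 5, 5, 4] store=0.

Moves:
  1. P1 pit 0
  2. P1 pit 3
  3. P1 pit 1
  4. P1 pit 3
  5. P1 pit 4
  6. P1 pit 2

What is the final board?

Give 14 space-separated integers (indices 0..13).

Answer: 0 0 0 1 1 6 3 7 7 6 6 6 5 0

Derivation:
Move 1: P1 pit0 -> P1=[0,4,5,3,5,2](0) P2=[5,5,5,5,5,4](0)
Move 2: P1 pit3 -> P1=[0,4,5,0,6,3](1) P2=[5,5,5,5,5,4](0)
Move 3: P1 pit1 -> P1=[0,0,6,1,7,4](1) P2=[5,5,5,5,5,4](0)
Move 4: P1 pit3 -> P1=[0,0,6,0,8,4](1) P2=[5,5,5,5,5,4](0)
Move 5: P1 pit4 -> P1=[0,0,6,0,0,5](2) P2=[6,6,6,6,6,5](0)
Move 6: P1 pit2 -> P1=[0,0,0,1,1,6](3) P2=[7,7,6,6,6,5](0)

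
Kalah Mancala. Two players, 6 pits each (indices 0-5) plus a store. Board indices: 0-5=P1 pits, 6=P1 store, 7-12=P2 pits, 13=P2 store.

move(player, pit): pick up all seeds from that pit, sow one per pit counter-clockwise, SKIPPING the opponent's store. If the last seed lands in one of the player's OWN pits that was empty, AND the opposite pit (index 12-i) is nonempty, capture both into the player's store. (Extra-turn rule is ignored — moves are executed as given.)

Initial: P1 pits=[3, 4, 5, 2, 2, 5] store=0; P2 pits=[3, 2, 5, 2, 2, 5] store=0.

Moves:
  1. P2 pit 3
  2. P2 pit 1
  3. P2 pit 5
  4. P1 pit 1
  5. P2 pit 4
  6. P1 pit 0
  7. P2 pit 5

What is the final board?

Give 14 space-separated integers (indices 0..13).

Move 1: P2 pit3 -> P1=[3,4,5,2,2,5](0) P2=[3,2,5,0,3,6](0)
Move 2: P2 pit1 -> P1=[3,4,0,2,2,5](0) P2=[3,0,6,0,3,6](6)
Move 3: P2 pit5 -> P1=[4,5,1,3,3,5](0) P2=[3,0,6,0,3,0](7)
Move 4: P1 pit1 -> P1=[4,0,2,4,4,6](1) P2=[3,0,6,0,3,0](7)
Move 5: P2 pit4 -> P1=[5,0,2,4,4,6](1) P2=[3,0,6,0,0,1](8)
Move 6: P1 pit0 -> P1=[0,1,3,5,5,7](1) P2=[3,0,6,0,0,1](8)
Move 7: P2 pit5 -> P1=[0,1,3,5,5,7](1) P2=[3,0,6,0,0,0](9)

Answer: 0 1 3 5 5 7 1 3 0 6 0 0 0 9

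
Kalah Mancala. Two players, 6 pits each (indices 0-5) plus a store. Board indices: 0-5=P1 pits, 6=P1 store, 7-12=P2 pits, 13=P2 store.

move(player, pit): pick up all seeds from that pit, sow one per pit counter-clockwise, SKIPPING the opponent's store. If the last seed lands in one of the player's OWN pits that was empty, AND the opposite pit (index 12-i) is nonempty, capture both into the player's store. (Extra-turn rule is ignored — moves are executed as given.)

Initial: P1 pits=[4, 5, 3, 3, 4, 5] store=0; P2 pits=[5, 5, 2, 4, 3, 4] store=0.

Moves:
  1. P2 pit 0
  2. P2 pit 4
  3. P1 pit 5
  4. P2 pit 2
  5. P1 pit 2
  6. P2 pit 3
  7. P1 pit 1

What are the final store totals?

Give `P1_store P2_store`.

Answer: 4 3

Derivation:
Move 1: P2 pit0 -> P1=[4,5,3,3,4,5](0) P2=[0,6,3,5,4,5](0)
Move 2: P2 pit4 -> P1=[5,6,3,3,4,5](0) P2=[0,6,3,5,0,6](1)
Move 3: P1 pit5 -> P1=[5,6,3,3,4,0](1) P2=[1,7,4,6,0,6](1)
Move 4: P2 pit2 -> P1=[5,6,3,3,4,0](1) P2=[1,7,0,7,1,7](2)
Move 5: P1 pit2 -> P1=[5,6,0,4,5,0](3) P2=[0,7,0,7,1,7](2)
Move 6: P2 pit3 -> P1=[6,7,1,5,5,0](3) P2=[0,7,0,0,2,8](3)
Move 7: P1 pit1 -> P1=[6,0,2,6,6,1](4) P2=[1,8,0,0,2,8](3)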